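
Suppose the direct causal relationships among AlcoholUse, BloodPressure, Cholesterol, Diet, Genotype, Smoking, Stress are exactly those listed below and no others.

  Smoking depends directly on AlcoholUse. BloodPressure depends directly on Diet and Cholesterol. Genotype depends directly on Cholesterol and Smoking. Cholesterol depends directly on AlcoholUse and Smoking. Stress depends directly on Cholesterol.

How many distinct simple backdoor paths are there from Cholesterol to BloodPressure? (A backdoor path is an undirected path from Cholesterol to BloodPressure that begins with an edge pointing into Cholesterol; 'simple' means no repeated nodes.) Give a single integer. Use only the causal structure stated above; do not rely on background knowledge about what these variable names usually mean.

0

A backdoor path from Cholesterol to BloodPressure is any simple undirected path whose first edge points into Cholesterol (i.e. leaves Cholesterol via a parent).
Parents of Cholesterol: {AlcoholUse, Smoking}.
No simple path from any parent of Cholesterol reaches BloodPressure without revisiting Cholesterol, so there are no backdoor paths.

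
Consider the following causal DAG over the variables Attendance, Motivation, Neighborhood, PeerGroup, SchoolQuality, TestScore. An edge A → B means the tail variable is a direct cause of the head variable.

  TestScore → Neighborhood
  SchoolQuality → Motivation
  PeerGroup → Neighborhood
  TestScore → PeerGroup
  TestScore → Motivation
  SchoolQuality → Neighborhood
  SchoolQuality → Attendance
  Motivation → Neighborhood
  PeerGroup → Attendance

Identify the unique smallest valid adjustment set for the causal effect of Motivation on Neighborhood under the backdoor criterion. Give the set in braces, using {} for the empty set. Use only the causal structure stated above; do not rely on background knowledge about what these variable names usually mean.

Variables eligible for adjustment (non-descendants of Motivation, excluding Motivation and Neighborhood): {Attendance, PeerGroup, SchoolQuality, TestScore}.
Backdoor paths from Motivation to Neighborhood:
  P1: Motivation <- TestScore -> PeerGroup -> Attendance <- SchoolQuality -> Neighborhood
  P2: Motivation <- TestScore -> PeerGroup -> Neighborhood
  P3: Motivation <- TestScore -> Neighborhood
  P4: Motivation <- SchoolQuality -> Attendance <- PeerGroup <- TestScore -> Neighborhood
  P5: Motivation <- SchoolQuality -> Attendance <- PeerGroup -> Neighborhood
  P6: Motivation <- SchoolQuality -> Neighborhood
The empty set is not sufficient: P2 (Motivation <- TestScore -> PeerGroup -> Neighborhood) has no collider blocking it and no conditioned non-collider, so it is open.
Try {SchoolQuality, TestScore}:
  P1: blocked at fork node TestScore ∈ conditioning set.
  P2: blocked at fork node TestScore ∈ conditioning set.
  P3: blocked at fork node TestScore ∈ conditioning set.
  P4: blocked at fork node SchoolQuality ∈ conditioning set.
  P5: blocked at fork node SchoolQuality ∈ conditioning set.
  P6: blocked at fork node SchoolQuality ∈ conditioning set.
{SchoolQuality, TestScore} contains no descendant of Motivation and blocks every backdoor path.
Every element of {SchoolQuality, TestScore} is needed (dropping SchoolQuality leaves P6 open; dropping TestScore leaves P2 open), so no proper subset is valid.
Among all size-2 subsets of the eligible variables, only {SchoolQuality, TestScore} blocks every backdoor path, so it is the unique smallest valid adjustment set.

{SchoolQuality, TestScore}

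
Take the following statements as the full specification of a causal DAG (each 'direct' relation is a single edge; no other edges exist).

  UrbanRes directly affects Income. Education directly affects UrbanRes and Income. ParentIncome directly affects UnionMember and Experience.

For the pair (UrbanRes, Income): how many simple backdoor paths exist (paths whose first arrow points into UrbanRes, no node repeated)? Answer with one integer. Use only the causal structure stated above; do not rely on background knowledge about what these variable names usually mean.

A backdoor path from UrbanRes to Income is any simple undirected path whose first edge points into UrbanRes (i.e. leaves UrbanRes via a parent).
Parents of UrbanRes: {Education}.
Enumerating:
  P1: UrbanRes <- Education -> Income
That exhausts the simple backdoor paths. Count: 1.

1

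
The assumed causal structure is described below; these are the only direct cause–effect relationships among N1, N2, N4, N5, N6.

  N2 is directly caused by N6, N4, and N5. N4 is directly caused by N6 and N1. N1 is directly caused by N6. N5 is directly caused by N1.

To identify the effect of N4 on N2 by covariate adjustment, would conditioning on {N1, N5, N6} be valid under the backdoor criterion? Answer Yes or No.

Backdoor paths from N4 to N2 (paths whose first edge points into N4):
  P1: N4 <- N6 -> N1 -> N5 -> N2
  P2: N4 <- N6 -> N2
  P3: N4 <- N1 <- N6 -> N2
  P4: N4 <- N1 -> N5 -> N2
Condition 1 (no descendant of N4 in the set): holds — descendants of N4 are {N2}; none are in {N1, N5, N6}.
Condition 2 (every backdoor path blocked by {N1, N5, N6}):
  P1: blocked at fork node N6 ∈ conditioning set.
  P2: blocked at fork node N6 ∈ conditioning set.
  P3: blocked at chain node N1 ∈ conditioning set.
  P4: blocked at fork node N1 ∈ conditioning set.
{N1, N5, N6} satisfies the backdoor criterion.

Yes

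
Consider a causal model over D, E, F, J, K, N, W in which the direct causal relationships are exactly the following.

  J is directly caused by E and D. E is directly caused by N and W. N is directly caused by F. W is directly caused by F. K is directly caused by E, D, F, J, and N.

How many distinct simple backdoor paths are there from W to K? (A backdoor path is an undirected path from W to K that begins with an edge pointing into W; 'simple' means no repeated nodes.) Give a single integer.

5

A backdoor path from W to K is any simple undirected path whose first edge points into W (i.e. leaves W via a parent).
Parents of W: {F}.
Enumerating:
  P1: W <- F -> N -> E -> J <- D -> K
  P2: W <- F -> N -> E -> J -> K
  P3: W <- F -> N -> E -> K
  P4: W <- F -> N -> K
  P5: W <- F -> K
That exhausts the simple backdoor paths. Count: 5.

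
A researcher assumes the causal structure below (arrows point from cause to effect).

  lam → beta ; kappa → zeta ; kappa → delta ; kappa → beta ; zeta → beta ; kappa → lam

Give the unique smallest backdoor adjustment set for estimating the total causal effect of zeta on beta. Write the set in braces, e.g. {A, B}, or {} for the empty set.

{kappa}

Variables eligible for adjustment (non-descendants of zeta, excluding zeta and beta): {delta, kappa, lam}.
Backdoor paths from zeta to beta:
  P1: zeta <- kappa -> lam -> beta
  P2: zeta <- kappa -> beta
The empty set is not sufficient: P1 (zeta <- kappa -> lam -> beta) has no collider blocking it and no conditioned non-collider, so it is open.
Try {kappa}:
  P1: blocked at fork node kappa ∈ conditioning set.
  P2: blocked at fork node kappa ∈ conditioning set.
{kappa} contains no descendant of zeta and blocks every backdoor path.
No other singleton works — e.g. {delta} leaves P1 open — so {kappa} is the unique smallest valid adjustment set.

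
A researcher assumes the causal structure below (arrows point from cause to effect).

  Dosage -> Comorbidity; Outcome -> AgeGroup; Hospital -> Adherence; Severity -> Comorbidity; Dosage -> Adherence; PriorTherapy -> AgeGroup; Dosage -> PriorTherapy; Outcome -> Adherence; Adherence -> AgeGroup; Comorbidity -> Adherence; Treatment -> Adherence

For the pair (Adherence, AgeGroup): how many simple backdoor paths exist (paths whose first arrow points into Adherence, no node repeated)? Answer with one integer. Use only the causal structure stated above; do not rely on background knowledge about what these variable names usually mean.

A backdoor path from Adherence to AgeGroup is any simple undirected path whose first edge points into Adherence (i.e. leaves Adherence via a parent).
Parents of Adherence: {Comorbidity, Dosage, Hospital, Outcome, Treatment}.
Enumerating:
  P1: Adherence <- Outcome -> AgeGroup
  P2: Adherence <- Dosage -> PriorTherapy -> AgeGroup
  P3: Adherence <- Comorbidity <- Dosage -> PriorTherapy -> AgeGroup
That exhausts the simple backdoor paths. Count: 3.

3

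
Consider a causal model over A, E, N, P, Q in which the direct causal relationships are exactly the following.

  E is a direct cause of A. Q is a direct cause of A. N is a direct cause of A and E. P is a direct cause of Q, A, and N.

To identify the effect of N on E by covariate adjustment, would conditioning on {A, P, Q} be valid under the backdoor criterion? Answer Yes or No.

No

Backdoor paths from N to E (paths whose first edge points into N):
  P1: N <- P -> Q -> A <- E
  P2: N <- P -> A <- E
Condition 1 (no descendant of N in the set): FAILS — A is a descendant of N.
Condition 2 (every backdoor path blocked by {A, P, Q}):
  P1: blocked at fork node P ∈ conditioning set.
  P2: blocked at fork node P ∈ conditioning set.
{A, P, Q} does not satisfy the backdoor criterion.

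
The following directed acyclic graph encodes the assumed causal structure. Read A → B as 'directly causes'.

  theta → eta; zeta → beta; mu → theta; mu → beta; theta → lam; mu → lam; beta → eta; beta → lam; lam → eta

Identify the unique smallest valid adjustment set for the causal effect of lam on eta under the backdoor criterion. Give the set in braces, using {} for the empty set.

Variables eligible for adjustment (non-descendants of lam, excluding lam and eta): {beta, mu, theta, zeta}.
Backdoor paths from lam to eta:
  P1: lam <- mu -> theta -> eta
  P2: lam <- mu -> beta -> eta
  P3: lam <- theta <- mu -> beta -> eta
  P4: lam <- theta -> eta
  P5: lam <- beta <- mu -> theta -> eta
  P6: lam <- beta -> eta
The empty set is not sufficient: P1 (lam <- mu -> theta -> eta) has no collider blocking it and no conditioned non-collider, so it is open.
Try {beta, theta}:
  P1: blocked at chain node theta ∈ conditioning set.
  P2: blocked at chain node beta ∈ conditioning set.
  P3: blocked at chain node theta ∈ conditioning set.
  P4: blocked at fork node theta ∈ conditioning set.
  P5: blocked at chain node beta ∈ conditioning set.
  P6: blocked at fork node beta ∈ conditioning set.
{beta, theta} contains no descendant of lam and blocks every backdoor path.
Every element of {beta, theta} is needed (dropping beta leaves P2 open; dropping theta leaves P1 open), so no proper subset is valid.
Among all size-2 subsets of the eligible variables, only {beta, theta} blocks every backdoor path, so it is the unique smallest valid adjustment set.

{beta, theta}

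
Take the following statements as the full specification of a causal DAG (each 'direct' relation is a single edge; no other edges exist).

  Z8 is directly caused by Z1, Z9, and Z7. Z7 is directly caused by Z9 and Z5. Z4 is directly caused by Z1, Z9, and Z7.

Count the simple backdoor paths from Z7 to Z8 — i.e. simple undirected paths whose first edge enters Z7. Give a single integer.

A backdoor path from Z7 to Z8 is any simple undirected path whose first edge points into Z7 (i.e. leaves Z7 via a parent).
Parents of Z7: {Z5, Z9}.
Enumerating:
  P1: Z7 <- Z9 -> Z8
  P2: Z7 <- Z9 -> Z4 <- Z1 -> Z8
That exhausts the simple backdoor paths. Count: 2.

2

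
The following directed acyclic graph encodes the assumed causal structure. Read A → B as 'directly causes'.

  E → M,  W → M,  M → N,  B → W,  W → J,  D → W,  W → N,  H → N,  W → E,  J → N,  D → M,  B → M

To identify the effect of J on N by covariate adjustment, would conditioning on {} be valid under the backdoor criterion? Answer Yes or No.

Backdoor paths from J to N (paths whose first edge points into J):
  P1: J <- W <- D -> M -> N
  P2: J <- W <- B -> M -> N
  P3: J <- W -> E -> M -> N
  P4: J <- W -> M -> N
  P5: J <- W -> N
Condition 1 (no descendant of J in the set): holds — descendants of J are {N}; none are in {}.
Condition 2 (every backdoor path blocked by {}):
  P1: open — no interior node is in the conditioning set.
  P2: open — no interior node is in the conditioning set.
  P3: open — no interior node is in the conditioning set.
  P4: open — no interior node is in the conditioning set.
  P5: open — no interior node is in the conditioning set.
{} does not satisfy the backdoor criterion.

No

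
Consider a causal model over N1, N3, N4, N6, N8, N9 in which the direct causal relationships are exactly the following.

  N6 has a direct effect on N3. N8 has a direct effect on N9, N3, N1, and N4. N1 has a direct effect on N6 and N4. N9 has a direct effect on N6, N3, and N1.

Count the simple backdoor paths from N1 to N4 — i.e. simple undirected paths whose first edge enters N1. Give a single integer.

A backdoor path from N1 to N4 is any simple undirected path whose first edge points into N1 (i.e. leaves N1 via a parent).
Parents of N1: {N8, N9}.
Enumerating:
  P1: N1 <- N8 -> N4
  P2: N1 <- N9 <- N8 -> N4
  P3: N1 <- N9 -> N6 -> N3 <- N8 -> N4
  P4: N1 <- N9 -> N3 <- N8 -> N4
That exhausts the simple backdoor paths. Count: 4.

4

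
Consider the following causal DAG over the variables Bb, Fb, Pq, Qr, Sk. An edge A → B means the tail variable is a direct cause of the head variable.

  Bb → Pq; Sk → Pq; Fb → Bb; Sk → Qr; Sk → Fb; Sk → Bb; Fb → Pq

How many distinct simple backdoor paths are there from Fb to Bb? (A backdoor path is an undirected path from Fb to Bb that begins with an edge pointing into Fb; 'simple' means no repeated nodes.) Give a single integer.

A backdoor path from Fb to Bb is any simple undirected path whose first edge points into Fb (i.e. leaves Fb via a parent).
Parents of Fb: {Sk}.
Enumerating:
  P1: Fb <- Sk -> Bb
  P2: Fb <- Sk -> Pq <- Bb
That exhausts the simple backdoor paths. Count: 2.

2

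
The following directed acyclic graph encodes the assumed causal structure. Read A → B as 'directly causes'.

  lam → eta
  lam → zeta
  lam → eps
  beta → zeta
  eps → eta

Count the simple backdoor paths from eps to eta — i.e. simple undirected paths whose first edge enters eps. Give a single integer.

A backdoor path from eps to eta is any simple undirected path whose first edge points into eps (i.e. leaves eps via a parent).
Parents of eps: {lam}.
Enumerating:
  P1: eps <- lam -> eta
That exhausts the simple backdoor paths. Count: 1.

1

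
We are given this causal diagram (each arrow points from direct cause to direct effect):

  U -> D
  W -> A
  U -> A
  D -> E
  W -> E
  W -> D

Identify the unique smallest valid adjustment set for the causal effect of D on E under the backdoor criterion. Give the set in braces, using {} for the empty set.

Variables eligible for adjustment (non-descendants of D, excluding D and E): {A, U, W}.
Backdoor paths from D to E:
  P1: D <- U -> A <- W -> E
  P2: D <- W -> E
The empty set is not sufficient: P2 (D <- W -> E) has no collider blocking it and no conditioned non-collider, so it is open.
Try {W}:
  P1: blocked at collider A (neither it nor any descendant is in the conditioning set).
  P2: blocked at fork node W ∈ conditioning set.
{W} contains no descendant of D and blocks every backdoor path.
No other singleton works — e.g. {U} leaves P2 open — so {W} is the unique smallest valid adjustment set.

{W}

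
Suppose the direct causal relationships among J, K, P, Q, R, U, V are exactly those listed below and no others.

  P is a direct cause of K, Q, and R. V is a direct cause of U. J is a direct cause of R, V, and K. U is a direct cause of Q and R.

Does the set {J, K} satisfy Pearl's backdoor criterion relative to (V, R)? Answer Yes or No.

Yes

Backdoor paths from V to R (paths whose first edge points into V):
  P1: V <- J -> K <- P -> Q <- U -> R
  P2: V <- J -> K <- P -> R
  P3: V <- J -> R
Condition 1 (no descendant of V in the set): holds — descendants of V are {Q, R, U}; none are in {J, K}.
Condition 2 (every backdoor path blocked by {J, K}):
  P1: blocked at fork node J ∈ conditioning set.
  P2: blocked at fork node J ∈ conditioning set.
  P3: blocked at fork node J ∈ conditioning set.
{J, K} satisfies the backdoor criterion.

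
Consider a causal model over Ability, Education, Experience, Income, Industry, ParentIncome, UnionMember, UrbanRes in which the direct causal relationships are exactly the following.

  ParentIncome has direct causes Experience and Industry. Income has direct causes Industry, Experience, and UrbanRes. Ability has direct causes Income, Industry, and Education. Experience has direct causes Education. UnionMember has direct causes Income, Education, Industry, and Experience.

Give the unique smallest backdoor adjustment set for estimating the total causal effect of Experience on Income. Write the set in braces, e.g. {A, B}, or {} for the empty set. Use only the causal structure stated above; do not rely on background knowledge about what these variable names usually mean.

{}

Variables eligible for adjustment (non-descendants of Experience, excluding Experience and Income): {Education, Industry, UrbanRes}.
Backdoor paths from Experience to Income:
  P1: Experience <- Education -> UnionMember <- Industry -> Income
  P2: Experience <- Education -> UnionMember <- Industry -> Ability <- Income
  P3: Experience <- Education -> UnionMember <- Income
  P4: Experience <- Education -> Ability <- Industry -> Income
  P5: Experience <- Education -> Ability <- Industry -> UnionMember <- Income
  P6: Experience <- Education -> Ability <- Income
Each backdoor path contains an unconditioned collider, so every path is already blocked with the empty conditioning set:
  P1: blocked at collider UnionMember (neither it nor any descendant is in the conditioning set).
  P2: blocked at collider UnionMember (neither it nor any descendant is in the conditioning set).
  P3: blocked at collider UnionMember (neither it nor any descendant is in the conditioning set).
  P4: blocked at collider Ability (neither it nor any descendant is in the conditioning set).
  P5: blocked at collider Ability (neither it nor any descendant is in the conditioning set).
  P6: blocked at collider Ability (neither it nor any descendant is in the conditioning set).
The empty set is therefore the unique smallest valid set.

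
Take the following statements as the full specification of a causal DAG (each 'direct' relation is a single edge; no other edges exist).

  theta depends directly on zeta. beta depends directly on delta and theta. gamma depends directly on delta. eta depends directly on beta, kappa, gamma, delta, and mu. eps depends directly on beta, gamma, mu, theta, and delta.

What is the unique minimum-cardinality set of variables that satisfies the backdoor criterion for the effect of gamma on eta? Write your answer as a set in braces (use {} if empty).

Variables eligible for adjustment (non-descendants of gamma, excluding gamma and eta): {beta, delta, kappa, mu, theta, zeta}.
Backdoor paths from gamma to eta:
  P1: gamma <- delta -> beta <- theta -> eps <- mu -> eta
  P2: gamma <- delta -> beta -> eta
  P3: gamma <- delta -> beta -> eps <- mu -> eta
  P4: gamma <- delta -> eta
  P5: gamma <- delta -> eps <- theta -> beta -> eta
  P6: gamma <- delta -> eps <- beta -> eta
  P7: gamma <- delta -> eps <- mu -> eta
The empty set is not sufficient: P2 (gamma <- delta -> beta -> eta) has no collider blocking it and no conditioned non-collider, so it is open.
Try {delta}:
  P1: blocked at fork node delta ∈ conditioning set.
  P2: blocked at fork node delta ∈ conditioning set.
  P3: blocked at fork node delta ∈ conditioning set.
  P4: blocked at fork node delta ∈ conditioning set.
  P5: blocked at fork node delta ∈ conditioning set.
  P6: blocked at fork node delta ∈ conditioning set.
  P7: blocked at fork node delta ∈ conditioning set.
{delta} contains no descendant of gamma and blocks every backdoor path.
No other singleton works — e.g. {zeta} leaves P2 open — so {delta} is the unique smallest valid adjustment set.

{delta}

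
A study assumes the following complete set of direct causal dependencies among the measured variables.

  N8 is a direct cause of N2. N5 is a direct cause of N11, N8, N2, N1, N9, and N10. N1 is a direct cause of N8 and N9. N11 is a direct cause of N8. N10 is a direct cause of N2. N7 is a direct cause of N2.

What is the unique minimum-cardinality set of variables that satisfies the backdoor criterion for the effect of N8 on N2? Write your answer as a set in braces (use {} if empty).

{N5}

Variables eligible for adjustment (non-descendants of N8, excluding N8 and N2): {N1, N10, N11, N5, N7, N9}.
Backdoor paths from N8 to N2:
  P1: N8 <- N5 -> N10 -> N2
  P2: N8 <- N5 -> N2
  P3: N8 <- N11 <- N5 -> N10 -> N2
  P4: N8 <- N11 <- N5 -> N2
  P5: N8 <- N1 <- N5 -> N10 -> N2
  P6: N8 <- N1 <- N5 -> N2
  P7: N8 <- N1 -> N9 <- N5 -> N10 -> N2
  P8: N8 <- N1 -> N9 <- N5 -> N2
The empty set is not sufficient: P1 (N8 <- N5 -> N10 -> N2) has no collider blocking it and no conditioned non-collider, so it is open.
Try {N5}:
  P1: blocked at fork node N5 ∈ conditioning set.
  P2: blocked at fork node N5 ∈ conditioning set.
  P3: blocked at fork node N5 ∈ conditioning set.
  P4: blocked at fork node N5 ∈ conditioning set.
  P5: blocked at fork node N5 ∈ conditioning set.
  P6: blocked at fork node N5 ∈ conditioning set.
  P7: blocked at collider N9 (neither it nor any descendant is in the conditioning set).
  P8: blocked at collider N9 (neither it nor any descendant is in the conditioning set).
{N5} contains no descendant of N8 and blocks every backdoor path.
No other singleton works — e.g. {N7} leaves P1 open — so {N5} is the unique smallest valid adjustment set.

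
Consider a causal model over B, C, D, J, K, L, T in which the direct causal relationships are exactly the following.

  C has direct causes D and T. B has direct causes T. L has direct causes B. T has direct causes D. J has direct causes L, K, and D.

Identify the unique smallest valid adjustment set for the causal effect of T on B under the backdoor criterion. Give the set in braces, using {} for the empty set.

{}

Variables eligible for adjustment (non-descendants of T, excluding T and B): {D, K}.
Backdoor paths from T to B:
  P1: T <- D -> J <- L <- B
Each backdoor path contains an unconditioned collider, so every path is already blocked with the empty conditioning set:
  P1: blocked at collider J (neither it nor any descendant is in the conditioning set).
The empty set is therefore the unique smallest valid set.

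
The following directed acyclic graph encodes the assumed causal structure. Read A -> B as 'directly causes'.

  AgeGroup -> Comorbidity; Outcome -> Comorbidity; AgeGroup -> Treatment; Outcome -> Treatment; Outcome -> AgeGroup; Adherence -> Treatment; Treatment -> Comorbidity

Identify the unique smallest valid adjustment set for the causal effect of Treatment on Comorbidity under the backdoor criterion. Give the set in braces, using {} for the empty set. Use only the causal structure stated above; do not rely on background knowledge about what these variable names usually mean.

{AgeGroup, Outcome}

Variables eligible for adjustment (non-descendants of Treatment, excluding Treatment and Comorbidity): {Adherence, AgeGroup, Outcome}.
Backdoor paths from Treatment to Comorbidity:
  P1: Treatment <- Outcome -> AgeGroup -> Comorbidity
  P2: Treatment <- Outcome -> Comorbidity
  P3: Treatment <- AgeGroup <- Outcome -> Comorbidity
  P4: Treatment <- AgeGroup -> Comorbidity
The empty set is not sufficient: P1 (Treatment <- Outcome -> AgeGroup -> Comorbidity) has no collider blocking it and no conditioned non-collider, so it is open.
Try {AgeGroup, Outcome}:
  P1: blocked at fork node Outcome ∈ conditioning set.
  P2: blocked at fork node Outcome ∈ conditioning set.
  P3: blocked at chain node AgeGroup ∈ conditioning set.
  P4: blocked at fork node AgeGroup ∈ conditioning set.
{AgeGroup, Outcome} contains no descendant of Treatment and blocks every backdoor path.
Every element of {AgeGroup, Outcome} is needed (dropping AgeGroup leaves P4 open; dropping Outcome leaves P2 open), so no proper subset is valid.
Among all size-2 subsets of the eligible variables, only {AgeGroup, Outcome} blocks every backdoor path, so it is the unique smallest valid adjustment set.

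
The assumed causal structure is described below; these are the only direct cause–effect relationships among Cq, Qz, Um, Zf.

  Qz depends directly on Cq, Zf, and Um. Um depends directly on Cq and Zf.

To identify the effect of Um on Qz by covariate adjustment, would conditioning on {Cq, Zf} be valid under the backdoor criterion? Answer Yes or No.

Backdoor paths from Um to Qz (paths whose first edge points into Um):
  P1: Um <- Cq -> Qz
  P2: Um <- Zf -> Qz
Condition 1 (no descendant of Um in the set): holds — descendants of Um are {Qz}; none are in {Cq, Zf}.
Condition 2 (every backdoor path blocked by {Cq, Zf}):
  P1: blocked at fork node Cq ∈ conditioning set.
  P2: blocked at fork node Zf ∈ conditioning set.
{Cq, Zf} satisfies the backdoor criterion.

Yes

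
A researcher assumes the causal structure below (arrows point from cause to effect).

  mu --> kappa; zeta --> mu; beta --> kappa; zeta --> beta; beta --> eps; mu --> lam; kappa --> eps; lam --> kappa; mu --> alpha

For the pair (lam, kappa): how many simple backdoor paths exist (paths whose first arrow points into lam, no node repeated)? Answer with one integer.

3

A backdoor path from lam to kappa is any simple undirected path whose first edge points into lam (i.e. leaves lam via a parent).
Parents of lam: {mu}.
Enumerating:
  P1: lam <- mu <- zeta -> beta -> kappa
  P2: lam <- mu <- zeta -> beta -> eps <- kappa
  P3: lam <- mu -> kappa
That exhausts the simple backdoor paths. Count: 3.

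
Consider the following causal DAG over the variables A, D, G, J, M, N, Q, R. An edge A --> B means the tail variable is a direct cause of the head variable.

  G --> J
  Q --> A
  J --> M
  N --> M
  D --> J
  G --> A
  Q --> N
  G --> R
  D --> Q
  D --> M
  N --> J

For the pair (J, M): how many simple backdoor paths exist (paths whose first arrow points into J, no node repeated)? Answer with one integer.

6

A backdoor path from J to M is any simple undirected path whose first edge points into J (i.e. leaves J via a parent).
Parents of J: {D, G, N}.
Enumerating:
  P1: J <- D -> Q -> N -> M
  P2: J <- D -> M
  P3: J <- G -> A <- Q <- D -> M
  P4: J <- G -> A <- Q -> N -> M
  P5: J <- N <- Q <- D -> M
  P6: J <- N -> M
That exhausts the simple backdoor paths. Count: 6.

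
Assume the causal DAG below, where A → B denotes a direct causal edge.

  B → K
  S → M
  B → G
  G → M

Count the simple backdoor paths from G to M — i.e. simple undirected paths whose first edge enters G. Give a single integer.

0

A backdoor path from G to M is any simple undirected path whose first edge points into G (i.e. leaves G via a parent).
Parents of G: {B}.
No simple path from any parent of G reaches M without revisiting G, so there are no backdoor paths.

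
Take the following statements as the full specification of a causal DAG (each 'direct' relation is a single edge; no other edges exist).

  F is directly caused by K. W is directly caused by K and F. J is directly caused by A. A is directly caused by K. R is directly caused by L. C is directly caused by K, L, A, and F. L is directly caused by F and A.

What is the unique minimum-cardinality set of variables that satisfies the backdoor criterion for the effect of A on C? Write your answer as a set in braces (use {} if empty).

{K}

Variables eligible for adjustment (non-descendants of A, excluding A and C): {F, K, W}.
Backdoor paths from A to C:
  P1: A <- K -> F -> L -> C
  P2: A <- K -> F -> C
  P3: A <- K -> W <- F -> L -> C
  P4: A <- K -> W <- F -> C
  P5: A <- K -> C
The empty set is not sufficient: P1 (A <- K -> F -> L -> C) has no collider blocking it and no conditioned non-collider, so it is open.
Try {K}:
  P1: blocked at fork node K ∈ conditioning set.
  P2: blocked at fork node K ∈ conditioning set.
  P3: blocked at fork node K ∈ conditioning set.
  P4: blocked at fork node K ∈ conditioning set.
  P5: blocked at fork node K ∈ conditioning set.
{K} contains no descendant of A and blocks every backdoor path.
No other singleton works — e.g. {F} leaves P5 open — so {K} is the unique smallest valid adjustment set.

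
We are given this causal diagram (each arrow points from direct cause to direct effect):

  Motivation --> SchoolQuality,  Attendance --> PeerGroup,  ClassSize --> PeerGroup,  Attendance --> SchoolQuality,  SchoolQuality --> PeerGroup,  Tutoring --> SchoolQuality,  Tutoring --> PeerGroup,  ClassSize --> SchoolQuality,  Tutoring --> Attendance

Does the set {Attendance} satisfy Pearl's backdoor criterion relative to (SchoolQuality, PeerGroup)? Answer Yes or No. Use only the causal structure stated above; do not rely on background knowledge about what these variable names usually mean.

Backdoor paths from SchoolQuality to PeerGroup (paths whose first edge points into SchoolQuality):
  P1: SchoolQuality <- ClassSize -> PeerGroup
  P2: SchoolQuality <- Tutoring -> Attendance -> PeerGroup
  P3: SchoolQuality <- Tutoring -> PeerGroup
  P4: SchoolQuality <- Attendance <- Tutoring -> PeerGroup
  P5: SchoolQuality <- Attendance -> PeerGroup
Condition 1 (no descendant of SchoolQuality in the set): holds — descendants of SchoolQuality are {PeerGroup}; none are in {Attendance}.
Condition 2 (every backdoor path blocked by {Attendance}):
  P1: open — no interior node is in the conditioning set.
  P2: blocked at chain node Attendance ∈ conditioning set.
  P3: open — no interior node is in the conditioning set.
  P4: blocked at chain node Attendance ∈ conditioning set.
  P5: blocked at fork node Attendance ∈ conditioning set.
{Attendance} does not satisfy the backdoor criterion.

No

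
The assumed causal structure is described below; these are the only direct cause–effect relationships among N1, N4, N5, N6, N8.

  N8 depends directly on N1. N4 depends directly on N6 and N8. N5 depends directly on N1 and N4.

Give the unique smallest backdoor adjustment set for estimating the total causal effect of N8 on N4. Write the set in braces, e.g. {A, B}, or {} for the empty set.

{}

Variables eligible for adjustment (non-descendants of N8, excluding N8 and N4): {N1, N6}.
Backdoor paths from N8 to N4:
  P1: N8 <- N1 -> N5 <- N4
Each backdoor path contains an unconditioned collider, so every path is already blocked with the empty conditioning set:
  P1: blocked at collider N5 (neither it nor any descendant is in the conditioning set).
The empty set is therefore the unique smallest valid set.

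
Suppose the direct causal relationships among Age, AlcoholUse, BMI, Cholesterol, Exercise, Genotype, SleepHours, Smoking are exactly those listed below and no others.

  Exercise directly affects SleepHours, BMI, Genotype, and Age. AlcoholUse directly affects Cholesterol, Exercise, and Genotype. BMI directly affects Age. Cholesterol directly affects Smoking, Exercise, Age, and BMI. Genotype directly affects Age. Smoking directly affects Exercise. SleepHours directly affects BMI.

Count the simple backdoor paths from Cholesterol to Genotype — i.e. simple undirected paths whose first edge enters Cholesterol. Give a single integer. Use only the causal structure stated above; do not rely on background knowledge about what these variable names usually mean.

A backdoor path from Cholesterol to Genotype is any simple undirected path whose first edge points into Cholesterol (i.e. leaves Cholesterol via a parent).
Parents of Cholesterol: {AlcoholUse}.
Enumerating:
  P1: Cholesterol <- AlcoholUse -> Exercise -> SleepHours -> BMI -> Age <- Genotype
  P2: Cholesterol <- AlcoholUse -> Exercise -> Genotype
  P3: Cholesterol <- AlcoholUse -> Exercise -> BMI -> Age <- Genotype
  P4: Cholesterol <- AlcoholUse -> Exercise -> Age <- Genotype
  P5: Cholesterol <- AlcoholUse -> Genotype
That exhausts the simple backdoor paths. Count: 5.

5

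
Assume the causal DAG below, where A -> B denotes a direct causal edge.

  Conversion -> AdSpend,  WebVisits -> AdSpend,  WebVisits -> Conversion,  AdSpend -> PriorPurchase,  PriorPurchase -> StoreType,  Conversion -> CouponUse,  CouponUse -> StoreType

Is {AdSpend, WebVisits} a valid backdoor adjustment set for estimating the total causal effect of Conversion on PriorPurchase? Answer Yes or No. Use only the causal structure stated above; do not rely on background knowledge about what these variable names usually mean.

No

Backdoor paths from Conversion to PriorPurchase (paths whose first edge points into Conversion):
  P1: Conversion <- WebVisits -> AdSpend -> PriorPurchase
Condition 1 (no descendant of Conversion in the set): FAILS — AdSpend is a descendant of Conversion.
Condition 2 (every backdoor path blocked by {AdSpend, WebVisits}):
  P1: blocked at fork node WebVisits ∈ conditioning set.
{AdSpend, WebVisits} does not satisfy the backdoor criterion.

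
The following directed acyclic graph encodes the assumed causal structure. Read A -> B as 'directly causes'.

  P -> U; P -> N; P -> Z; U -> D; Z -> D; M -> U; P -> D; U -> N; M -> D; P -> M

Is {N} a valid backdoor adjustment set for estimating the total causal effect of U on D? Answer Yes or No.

No

Backdoor paths from U to D (paths whose first edge points into U):
  P1: U <- P -> Z -> D
  P2: U <- P -> M -> D
  P3: U <- P -> D
  P4: U <- M <- P -> Z -> D
  P5: U <- M <- P -> D
  P6: U <- M -> D
Condition 1 (no descendant of U in the set): FAILS — N is a descendant of U.
Condition 2 (every backdoor path blocked by {N}):
  P1: open — no interior node is in the conditioning set.
  P2: open — no interior node is in the conditioning set.
  P3: open — no interior node is in the conditioning set.
  P4: open — no interior node is in the conditioning set.
  P5: open — no interior node is in the conditioning set.
  P6: open — no interior node is in the conditioning set.
{N} does not satisfy the backdoor criterion.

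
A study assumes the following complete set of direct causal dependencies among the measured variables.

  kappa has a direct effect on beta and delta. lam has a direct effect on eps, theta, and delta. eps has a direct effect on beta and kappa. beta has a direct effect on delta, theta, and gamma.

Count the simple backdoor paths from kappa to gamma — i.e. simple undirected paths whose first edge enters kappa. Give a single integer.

A backdoor path from kappa to gamma is any simple undirected path whose first edge points into kappa (i.e. leaves kappa via a parent).
Parents of kappa: {eps}.
Enumerating:
  P1: kappa <- eps <- lam -> delta <- beta -> gamma
  P2: kappa <- eps <- lam -> theta <- beta -> gamma
  P3: kappa <- eps -> beta -> gamma
That exhausts the simple backdoor paths. Count: 3.

3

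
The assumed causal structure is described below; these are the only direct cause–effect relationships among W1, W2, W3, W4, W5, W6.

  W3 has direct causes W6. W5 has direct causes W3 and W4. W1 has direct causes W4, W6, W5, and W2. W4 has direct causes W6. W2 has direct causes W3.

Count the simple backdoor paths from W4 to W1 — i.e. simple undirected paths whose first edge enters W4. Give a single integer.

A backdoor path from W4 to W1 is any simple undirected path whose first edge points into W4 (i.e. leaves W4 via a parent).
Parents of W4: {W6}.
Enumerating:
  P1: W4 <- W6 -> W3 -> W2 -> W1
  P2: W4 <- W6 -> W3 -> W5 -> W1
  P3: W4 <- W6 -> W1
That exhausts the simple backdoor paths. Count: 3.

3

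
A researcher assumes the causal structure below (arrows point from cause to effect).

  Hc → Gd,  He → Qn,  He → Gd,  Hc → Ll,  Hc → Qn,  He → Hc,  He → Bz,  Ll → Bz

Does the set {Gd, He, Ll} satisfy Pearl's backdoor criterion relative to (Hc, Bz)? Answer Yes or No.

No

Backdoor paths from Hc to Bz (paths whose first edge points into Hc):
  P1: Hc <- He -> Bz
Condition 1 (no descendant of Hc in the set): FAILS — Gd and Ll are descendants of Hc.
Condition 2 (every backdoor path blocked by {Gd, He, Ll}):
  P1: blocked at fork node He ∈ conditioning set.
{Gd, He, Ll} does not satisfy the backdoor criterion.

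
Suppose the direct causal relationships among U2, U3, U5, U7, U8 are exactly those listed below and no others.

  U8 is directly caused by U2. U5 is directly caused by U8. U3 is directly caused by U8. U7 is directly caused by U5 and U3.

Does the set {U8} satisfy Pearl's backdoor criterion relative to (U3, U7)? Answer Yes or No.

Yes

Backdoor paths from U3 to U7 (paths whose first edge points into U3):
  P1: U3 <- U8 -> U5 -> U7
Condition 1 (no descendant of U3 in the set): holds — descendants of U3 are {U7}; none are in {U8}.
Condition 2 (every backdoor path blocked by {U8}):
  P1: blocked at fork node U8 ∈ conditioning set.
{U8} satisfies the backdoor criterion.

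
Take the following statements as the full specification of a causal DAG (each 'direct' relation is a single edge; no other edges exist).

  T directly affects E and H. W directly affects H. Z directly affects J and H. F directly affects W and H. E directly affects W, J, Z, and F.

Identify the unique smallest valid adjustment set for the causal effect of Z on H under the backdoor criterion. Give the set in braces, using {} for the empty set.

{E}

Variables eligible for adjustment (non-descendants of Z, excluding Z and H): {E, F, T, W}.
Backdoor paths from Z to H:
  P1: Z <- E <- T -> H
  P2: Z <- E -> F -> W -> H
  P3: Z <- E -> F -> H
  P4: Z <- E -> W <- F -> H
  P5: Z <- E -> W -> H
The empty set is not sufficient: P1 (Z <- E <- T -> H) has no collider blocking it and no conditioned non-collider, so it is open.
Try {E}:
  P1: blocked at chain node E ∈ conditioning set.
  P2: blocked at fork node E ∈ conditioning set.
  P3: blocked at fork node E ∈ conditioning set.
  P4: blocked at fork node E ∈ conditioning set.
  P5: blocked at fork node E ∈ conditioning set.
{E} contains no descendant of Z and blocks every backdoor path.
No other singleton works — e.g. {T} leaves P2 open — so {E} is the unique smallest valid adjustment set.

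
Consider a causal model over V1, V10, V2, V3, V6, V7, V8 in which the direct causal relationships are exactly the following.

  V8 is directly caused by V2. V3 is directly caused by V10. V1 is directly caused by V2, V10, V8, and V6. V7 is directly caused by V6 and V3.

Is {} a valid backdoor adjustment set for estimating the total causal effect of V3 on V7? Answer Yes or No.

Yes

Backdoor paths from V3 to V7 (paths whose first edge points into V3):
  P1: V3 <- V10 -> V1 <- V6 -> V7
Condition 1 (no descendant of V3 in the set): holds — descendants of V3 are {V7}; none are in {}.
Condition 2 (every backdoor path blocked by {}):
  P1: blocked at collider V1 (neither it nor any descendant is in the conditioning set).
{} satisfies the backdoor criterion.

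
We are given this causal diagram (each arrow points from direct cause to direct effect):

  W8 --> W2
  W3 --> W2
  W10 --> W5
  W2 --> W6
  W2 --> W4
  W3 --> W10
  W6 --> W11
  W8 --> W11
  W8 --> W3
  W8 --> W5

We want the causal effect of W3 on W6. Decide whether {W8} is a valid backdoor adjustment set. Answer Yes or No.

Backdoor paths from W3 to W6 (paths whose first edge points into W3):
  P1: W3 <- W8 -> W2 -> W6
  P2: W3 <- W8 -> W11 <- W6
Condition 1 (no descendant of W3 in the set): holds — descendants of W3 are {W10, W11, W2, W4, W5, W6}; none are in {W8}.
Condition 2 (every backdoor path blocked by {W8}):
  P1: blocked at fork node W8 ∈ conditioning set.
  P2: blocked at fork node W8 ∈ conditioning set.
{W8} satisfies the backdoor criterion.

Yes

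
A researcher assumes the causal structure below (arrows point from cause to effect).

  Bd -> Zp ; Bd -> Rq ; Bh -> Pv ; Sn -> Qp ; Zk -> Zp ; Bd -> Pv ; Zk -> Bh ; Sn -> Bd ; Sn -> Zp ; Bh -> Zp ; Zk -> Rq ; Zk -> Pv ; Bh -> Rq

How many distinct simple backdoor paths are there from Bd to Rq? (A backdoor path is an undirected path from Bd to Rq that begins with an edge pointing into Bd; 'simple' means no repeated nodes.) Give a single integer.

A backdoor path from Bd to Rq is any simple undirected path whose first edge points into Bd (i.e. leaves Bd via a parent).
Parents of Bd: {Sn}.
Enumerating:
  P1: Bd <- Sn -> Zp <- Zk -> Bh -> Rq
  P2: Bd <- Sn -> Zp <- Zk -> Pv <- Bh -> Rq
  P3: Bd <- Sn -> Zp <- Zk -> Rq
  P4: Bd <- Sn -> Zp <- Bh <- Zk -> Rq
  P5: Bd <- Sn -> Zp <- Bh -> Pv <- Zk -> Rq
  P6: Bd <- Sn -> Zp <- Bh -> Rq
That exhausts the simple backdoor paths. Count: 6.

6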